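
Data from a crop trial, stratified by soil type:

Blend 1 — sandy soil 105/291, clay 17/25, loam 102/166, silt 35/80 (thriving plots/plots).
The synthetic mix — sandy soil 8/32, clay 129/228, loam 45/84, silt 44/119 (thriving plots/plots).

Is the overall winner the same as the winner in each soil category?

Sandy soil: Blend 1 105/291 = 36.1%, the synthetic mix 8/32 = 25.0% → Blend 1
Clay: Blend 1 17/25 = 68.0%, the synthetic mix 129/228 = 56.6% → Blend 1
Loam: Blend 1 102/166 = 61.4%, the synthetic mix 45/84 = 53.6% → Blend 1
Silt: Blend 1 35/80 = 43.8%, the synthetic mix 44/119 = 37.0% → Blend 1
Overall: Blend 1 259/562 = 46.1%, the synthetic mix 226/463 = 48.8% → the synthetic mix
Blend 1 wins each soil group but the synthetic mix wins overall — the comparison reverses. Blend 1's plots skew toward sandy soil, which has a lower base rate.

No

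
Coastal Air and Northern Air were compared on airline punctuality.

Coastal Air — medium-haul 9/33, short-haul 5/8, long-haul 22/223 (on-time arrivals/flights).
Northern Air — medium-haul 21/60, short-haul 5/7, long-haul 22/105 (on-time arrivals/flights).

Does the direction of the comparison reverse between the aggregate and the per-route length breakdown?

No

Medium-haul: Coastal Air 9/33 = 27.3%, Northern Air 21/60 = 35.0% → Northern Air
Short-haul: Coastal Air 5/8 = 62.5%, Northern Air 5/7 = 71.4% → Northern Air
Long-haul: Coastal Air 22/223 = 9.9%, Northern Air 22/105 = 21.0% → Northern Air
Overall: Coastal Air 36/264 = 13.6%, Northern Air 48/172 = 27.9% → Northern Air
Northern Air wins overall and in every route group — no reversal.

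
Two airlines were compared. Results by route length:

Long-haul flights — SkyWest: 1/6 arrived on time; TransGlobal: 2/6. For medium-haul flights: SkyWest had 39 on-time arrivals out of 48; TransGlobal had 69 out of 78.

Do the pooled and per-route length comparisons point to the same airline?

Long-haul: SkyWest 1/6 = 16.7%, TransGlobal 2/6 = 33.3% → TransGlobal
Medium-haul: SkyWest 39/48 = 81.2%, TransGlobal 69/78 = 88.5% → TransGlobal
Overall: SkyWest 40/54 = 74.1%, TransGlobal 71/84 = 84.5% → TransGlobal
TransGlobal wins overall and in every route group — no reversal.

Yes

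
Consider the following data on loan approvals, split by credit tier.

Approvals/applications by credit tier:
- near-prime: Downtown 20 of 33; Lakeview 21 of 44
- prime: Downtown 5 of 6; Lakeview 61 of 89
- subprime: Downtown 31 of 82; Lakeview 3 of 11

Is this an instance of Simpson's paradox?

Near-prime: Downtown 20/33 = 60.6%, Lakeview 21/44 = 47.7% → Downtown
Prime: Downtown 5/6 = 83.3%, Lakeview 61/89 = 68.5% → Downtown
Subprime: Downtown 31/82 = 37.8%, Lakeview 3/11 = 27.3% → Downtown
Overall: Downtown 56/121 = 46.3%, Lakeview 85/144 = 59.0% → Lakeview
Downtown wins each credit group but Lakeview wins overall — the comparison reverses. Downtown's applications skew toward subprime, which has a lower base rate.

Yes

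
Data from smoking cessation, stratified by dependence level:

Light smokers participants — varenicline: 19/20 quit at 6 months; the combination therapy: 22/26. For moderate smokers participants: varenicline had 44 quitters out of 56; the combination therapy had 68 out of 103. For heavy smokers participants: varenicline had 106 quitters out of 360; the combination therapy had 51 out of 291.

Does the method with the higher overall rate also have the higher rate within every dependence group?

Light smokers: varenicline 19/20 = 95.0%, the combination therapy 22/26 = 84.6% → varenicline
Moderate smokers: varenicline 44/56 = 78.6%, the combination therapy 68/103 = 66.0% → varenicline
Heavy smokers: varenicline 106/360 = 29.4%, the combination therapy 51/291 = 17.5% → varenicline
Overall: varenicline 169/436 = 38.8%, the combination therapy 141/420 = 33.6% → varenicline
Varenicline wins overall and in every dependence group — no reversal.

Yes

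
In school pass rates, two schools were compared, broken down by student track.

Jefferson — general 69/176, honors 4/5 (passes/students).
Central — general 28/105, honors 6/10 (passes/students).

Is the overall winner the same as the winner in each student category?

Yes

General: Jefferson 69/176 = 39.2%, Central 28/105 = 26.7% → Jefferson
Honors: Jefferson 4/5 = 80.0%, Central 6/10 = 60.0% → Jefferson
Overall: Jefferson 73/181 = 40.3%, Central 34/115 = 29.6% → Jefferson
Jefferson wins overall and in every student group — no reversal.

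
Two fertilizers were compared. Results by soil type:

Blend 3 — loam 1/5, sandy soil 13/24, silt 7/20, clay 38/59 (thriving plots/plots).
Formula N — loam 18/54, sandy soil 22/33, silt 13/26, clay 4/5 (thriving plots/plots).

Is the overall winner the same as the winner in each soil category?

Loam: Blend 3 1/5 = 20.0%, Formula N 18/54 = 33.3% → Formula N
Sandy soil: Blend 3 13/24 = 54.2%, Formula N 22/33 = 66.7% → Formula N
Silt: Blend 3 7/20 = 35.0%, Formula N 13/26 = 50.0% → Formula N
Clay: Blend 3 38/59 = 64.4%, Formula N 4/5 = 80.0% → Formula N
Overall: Blend 3 59/108 = 54.6%, Formula N 57/118 = 48.3% → Blend 3
Formula N wins each soil group but Blend 3 wins overall — the comparison reverses. Formula N's plots skew toward loam, which has a lower base rate.

No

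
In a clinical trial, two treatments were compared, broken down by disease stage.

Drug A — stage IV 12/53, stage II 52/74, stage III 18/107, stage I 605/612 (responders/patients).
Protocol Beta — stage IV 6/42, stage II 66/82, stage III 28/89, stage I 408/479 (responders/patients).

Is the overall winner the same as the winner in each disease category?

Stage IV: Drug A 12/53 = 22.6%, Protocol Beta 6/42 = 14.3% → Drug A
Stage II: Drug A 52/74 = 70.3%, Protocol Beta 66/82 = 80.5% → Protocol Beta
Stage III: Drug A 18/107 = 16.8%, Protocol Beta 28/89 = 31.5% → Protocol Beta
Stage I: Drug A 605/612 = 98.9%, Protocol Beta 408/479 = 85.2% → Drug A
Overall: Drug A 687/846 = 81.2%, Protocol Beta 508/692 = 73.4% → Drug A
Neither sweeps: Drug A wins 2 of 4 groups, Protocol Beta wins 2. Drug A wins overall but not every group — no Simpson reversal.

No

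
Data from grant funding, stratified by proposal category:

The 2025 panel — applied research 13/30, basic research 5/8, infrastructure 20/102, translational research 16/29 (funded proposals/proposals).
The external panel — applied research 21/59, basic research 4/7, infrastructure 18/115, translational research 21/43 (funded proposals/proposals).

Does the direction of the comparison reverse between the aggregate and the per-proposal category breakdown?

Applied research: the 2025 panel 13/30 = 43.3%, the external panel 21/59 = 35.6% → the 2025 panel
Basic research: the 2025 panel 5/8 = 62.5%, the external panel 4/7 = 57.1% → the 2025 panel
Infrastructure: the 2025 panel 20/102 = 19.6%, the external panel 18/115 = 15.7% → the 2025 panel
Translational research: the 2025 panel 16/29 = 55.2%, the external panel 21/43 = 48.8% → the 2025 panel
Overall: the 2025 panel 54/169 = 32.0%, the external panel 64/224 = 28.6% → the 2025 panel
The 2025 panel wins overall and in every proposal group — no reversal.

No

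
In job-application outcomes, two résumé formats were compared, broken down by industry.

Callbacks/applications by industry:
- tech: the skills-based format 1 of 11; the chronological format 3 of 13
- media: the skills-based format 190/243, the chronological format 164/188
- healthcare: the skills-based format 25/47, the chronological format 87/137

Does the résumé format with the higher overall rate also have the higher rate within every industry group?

Tech: the skills-based format 1/11 = 9.1%, the chronological format 3/13 = 23.1% → the chronological format
Media: the skills-based format 190/243 = 78.2%, the chronological format 164/188 = 87.2% → the chronological format
Healthcare: the skills-based format 25/47 = 53.2%, the chronological format 87/137 = 63.5% → the chronological format
Overall: the skills-based format 216/301 = 71.8%, the chronological format 254/338 = 75.1% → the chronological format
The chronological format wins overall and in every industry group — no reversal.

Yes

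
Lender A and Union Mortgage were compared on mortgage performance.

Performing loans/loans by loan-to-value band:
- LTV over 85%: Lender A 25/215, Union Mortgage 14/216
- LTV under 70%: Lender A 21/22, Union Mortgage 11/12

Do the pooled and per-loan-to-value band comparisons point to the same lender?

LTV over 85%: Lender A 25/215 = 11.6%, Union Mortgage 14/216 = 6.5% → Lender A
LTV under 70%: Lender A 21/22 = 95.5%, Union Mortgage 11/12 = 91.7% → Lender A
Overall: Lender A 46/237 = 19.4%, Union Mortgage 25/228 = 11.0% → Lender A
Lender A wins overall and in every loan-to-value group — no reversal.

Yes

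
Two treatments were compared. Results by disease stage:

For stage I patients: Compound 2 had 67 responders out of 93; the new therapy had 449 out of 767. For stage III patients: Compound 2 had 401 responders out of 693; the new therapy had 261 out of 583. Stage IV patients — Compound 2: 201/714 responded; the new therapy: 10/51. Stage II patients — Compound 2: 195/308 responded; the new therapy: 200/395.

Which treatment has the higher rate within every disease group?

Stage I: Compound 2 67/93 = 72.0%, the new therapy 449/767 = 58.5% → Compound 2
Stage III: Compound 2 401/693 = 57.9%, the new therapy 261/583 = 44.8% → Compound 2
Stage IV: Compound 2 201/714 = 28.2%, the new therapy 10/51 = 19.6% → Compound 2
Stage II: Compound 2 195/308 = 63.3%, the new therapy 200/395 = 50.6% → Compound 2
Compound 2 has the higher rate in all 4 groups.

Compound 2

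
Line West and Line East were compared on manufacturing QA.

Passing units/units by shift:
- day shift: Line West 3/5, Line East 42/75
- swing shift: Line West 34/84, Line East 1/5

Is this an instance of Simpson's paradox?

Yes

Day shift: Line West 3/5 = 60.0%, Line East 42/75 = 56.0% → Line West
Swing shift: Line West 34/84 = 40.5%, Line East 1/5 = 20.0% → Line West
Overall: Line West 37/89 = 41.6%, Line East 43/80 = 53.8% → Line East
Line West wins each shift group but Line East wins overall — the comparison reverses. Line West's units skew toward swing shift, which has a lower base rate.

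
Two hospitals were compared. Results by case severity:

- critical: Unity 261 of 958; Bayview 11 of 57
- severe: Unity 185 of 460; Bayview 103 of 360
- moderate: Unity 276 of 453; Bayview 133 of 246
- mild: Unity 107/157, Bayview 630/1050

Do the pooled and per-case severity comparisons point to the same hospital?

No

Critical: Unity 261/958 = 27.2%, Bayview 11/57 = 19.3% → Unity
Severe: Unity 185/460 = 40.2%, Bayview 103/360 = 28.6% → Unity
Moderate: Unity 276/453 = 60.9%, Bayview 133/246 = 54.1% → Unity
Mild: Unity 107/157 = 68.2%, Bayview 630/1050 = 60.0% → Unity
Overall: Unity 829/2028 = 40.9%, Bayview 877/1713 = 51.2% → Bayview
Unity wins each case group but Bayview wins overall — the comparison reverses. Unity's patients skew toward critical, which has a lower base rate.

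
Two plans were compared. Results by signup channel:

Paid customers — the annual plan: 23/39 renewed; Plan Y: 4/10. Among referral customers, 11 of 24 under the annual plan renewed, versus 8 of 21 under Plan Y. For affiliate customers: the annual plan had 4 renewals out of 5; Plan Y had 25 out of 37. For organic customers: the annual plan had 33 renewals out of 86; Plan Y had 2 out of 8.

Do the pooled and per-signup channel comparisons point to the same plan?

No

Paid: the annual plan 23/39 = 59.0%, Plan Y 4/10 = 40.0% → the annual plan
Referral: the annual plan 11/24 = 45.8%, Plan Y 8/21 = 38.1% → the annual plan
Affiliate: the annual plan 4/5 = 80.0%, Plan Y 25/37 = 67.6% → the annual plan
Organic: the annual plan 33/86 = 38.4%, Plan Y 2/8 = 25.0% → the annual plan
Overall: the annual plan 71/154 = 46.1%, Plan Y 39/76 = 51.3% → Plan Y
The annual plan wins each signup group but Plan Y wins overall — the comparison reverses. The annual plan's customers skew toward organic, which has a lower base rate.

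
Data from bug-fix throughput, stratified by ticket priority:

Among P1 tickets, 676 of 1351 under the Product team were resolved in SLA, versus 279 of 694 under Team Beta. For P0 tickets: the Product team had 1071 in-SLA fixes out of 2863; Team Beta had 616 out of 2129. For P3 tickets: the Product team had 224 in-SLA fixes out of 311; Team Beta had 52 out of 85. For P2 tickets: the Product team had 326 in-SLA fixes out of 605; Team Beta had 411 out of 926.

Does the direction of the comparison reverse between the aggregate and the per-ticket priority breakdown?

No

P1: the Product team 676/1351 = 50.0%, Team Beta 279/694 = 40.2% → the Product team
P0: the Product team 1071/2863 = 37.4%, Team Beta 616/2129 = 28.9% → the Product team
P3: the Product team 224/311 = 72.0%, Team Beta 52/85 = 61.2% → the Product team
P2: the Product team 326/605 = 53.9%, Team Beta 411/926 = 44.4% → the Product team
Overall: the Product team 2297/5130 = 44.8%, Team Beta 1358/3834 = 35.4% → the Product team
The Product team wins overall and in every ticket group — no reversal.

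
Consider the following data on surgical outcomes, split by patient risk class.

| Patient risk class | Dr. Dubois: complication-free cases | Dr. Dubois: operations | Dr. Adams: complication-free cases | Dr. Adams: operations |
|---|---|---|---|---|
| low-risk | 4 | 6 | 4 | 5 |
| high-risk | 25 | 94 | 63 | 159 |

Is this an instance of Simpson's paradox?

No

Low-risk: Dr. Dubois 4/6 = 66.7%, Dr. Adams 4/5 = 80.0% → Dr. Adams
High-risk: Dr. Dubois 25/94 = 26.6%, Dr. Adams 63/159 = 39.6% → Dr. Adams
Overall: Dr. Dubois 29/100 = 29.0%, Dr. Adams 67/164 = 40.9% → Dr. Adams
Dr. Adams wins overall and in every patient risk group — no reversal.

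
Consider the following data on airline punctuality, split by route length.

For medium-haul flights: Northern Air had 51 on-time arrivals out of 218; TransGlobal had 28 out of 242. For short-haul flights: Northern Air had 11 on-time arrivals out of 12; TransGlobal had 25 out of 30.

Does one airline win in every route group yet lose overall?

Medium-haul: Northern Air 51/218 = 23.4%, TransGlobal 28/242 = 11.6% → Northern Air
Short-haul: Northern Air 11/12 = 91.7%, TransGlobal 25/30 = 83.3% → Northern Air
Overall: Northern Air 62/230 = 27.0%, TransGlobal 53/272 = 19.5% → Northern Air
Northern Air wins overall and in every route group — no reversal.

No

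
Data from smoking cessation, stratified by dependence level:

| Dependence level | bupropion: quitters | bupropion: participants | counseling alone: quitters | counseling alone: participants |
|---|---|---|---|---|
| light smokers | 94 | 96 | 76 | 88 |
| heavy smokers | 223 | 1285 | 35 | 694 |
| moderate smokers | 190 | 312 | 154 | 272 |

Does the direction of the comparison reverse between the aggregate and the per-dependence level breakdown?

Light smokers: bupropion 94/96 = 97.9%, counseling alone 76/88 = 86.4% → bupropion
Heavy smokers: bupropion 223/1285 = 17.4%, counseling alone 35/694 = 5.0% → bupropion
Moderate smokers: bupropion 190/312 = 60.9%, counseling alone 154/272 = 56.6% → bupropion
Overall: bupropion 507/1693 = 29.9%, counseling alone 265/1054 = 25.1% → bupropion
Bupropion wins overall and in every dependence group — no reversal.

No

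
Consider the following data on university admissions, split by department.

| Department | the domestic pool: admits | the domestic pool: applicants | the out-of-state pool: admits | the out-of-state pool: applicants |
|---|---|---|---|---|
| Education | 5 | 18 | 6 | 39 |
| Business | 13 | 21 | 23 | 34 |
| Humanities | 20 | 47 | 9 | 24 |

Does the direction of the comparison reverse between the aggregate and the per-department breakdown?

No

Education: the domestic pool 5/18 = 27.8%, the out-of-state pool 6/39 = 15.4% → the domestic pool
Business: the domestic pool 13/21 = 61.9%, the out-of-state pool 23/34 = 67.6% → the out-of-state pool
Humanities: the domestic pool 20/47 = 42.6%, the out-of-state pool 9/24 = 37.5% → the domestic pool
Overall: the domestic pool 38/86 = 44.2%, the out-of-state pool 38/97 = 39.2% → the domestic pool
Neither sweeps: the domestic pool wins 2 of 3 groups, the out-of-state pool wins 1. The domestic pool wins overall but not every group — no Simpson reversal.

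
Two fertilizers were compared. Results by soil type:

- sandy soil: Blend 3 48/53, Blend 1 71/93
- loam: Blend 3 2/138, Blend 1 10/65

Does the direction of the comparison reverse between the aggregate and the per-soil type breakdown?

No

Sandy soil: Blend 3 48/53 = 90.6%, Blend 1 71/93 = 76.3% → Blend 3
Loam: Blend 3 2/138 = 1.4%, Blend 1 10/65 = 15.4% → Blend 1
Overall: Blend 3 50/191 = 26.2%, Blend 1 81/158 = 51.3% → Blend 1
Neither sweeps: Blend 3 wins 1 of 2 groups, Blend 1 wins 1. Blend 1 wins overall but not every group — no Simpson reversal.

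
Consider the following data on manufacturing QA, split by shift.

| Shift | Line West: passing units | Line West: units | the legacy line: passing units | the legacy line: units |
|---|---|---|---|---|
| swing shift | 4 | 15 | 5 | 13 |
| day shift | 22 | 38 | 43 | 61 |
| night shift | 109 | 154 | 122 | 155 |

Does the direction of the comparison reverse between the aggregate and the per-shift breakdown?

Swing shift: Line West 4/15 = 26.7%, the legacy line 5/13 = 38.5% → the legacy line
Day shift: Line West 22/38 = 57.9%, the legacy line 43/61 = 70.5% → the legacy line
Night shift: Line West 109/154 = 70.8%, the legacy line 122/155 = 78.7% → the legacy line
Overall: Line West 135/207 = 65.2%, the legacy line 170/229 = 74.2% → the legacy line
The legacy line wins overall and in every shift group — no reversal.

No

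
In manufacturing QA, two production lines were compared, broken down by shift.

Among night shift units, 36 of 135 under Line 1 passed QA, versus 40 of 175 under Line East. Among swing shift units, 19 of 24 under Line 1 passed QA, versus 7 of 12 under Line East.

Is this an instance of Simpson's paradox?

No

Night shift: Line 1 36/135 = 26.7%, Line East 40/175 = 22.9% → Line 1
Swing shift: Line 1 19/24 = 79.2%, Line East 7/12 = 58.3% → Line 1
Overall: Line 1 55/159 = 34.6%, Line East 47/187 = 25.1% → Line 1
Line 1 wins overall and in every shift group — no reversal.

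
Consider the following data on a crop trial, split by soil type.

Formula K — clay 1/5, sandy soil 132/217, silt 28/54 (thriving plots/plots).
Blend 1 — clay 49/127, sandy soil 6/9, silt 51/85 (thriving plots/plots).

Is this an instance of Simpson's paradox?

Clay: Formula K 1/5 = 20.0%, Blend 1 49/127 = 38.6% → Blend 1
Sandy soil: Formula K 132/217 = 60.8%, Blend 1 6/9 = 66.7% → Blend 1
Silt: Formula K 28/54 = 51.9%, Blend 1 51/85 = 60.0% → Blend 1
Overall: Formula K 161/276 = 58.3%, Blend 1 106/221 = 48.0% → Formula K
Blend 1 wins each soil group but Formula K wins overall — the comparison reverses. Blend 1's plots skew toward clay, which has a lower base rate.

Yes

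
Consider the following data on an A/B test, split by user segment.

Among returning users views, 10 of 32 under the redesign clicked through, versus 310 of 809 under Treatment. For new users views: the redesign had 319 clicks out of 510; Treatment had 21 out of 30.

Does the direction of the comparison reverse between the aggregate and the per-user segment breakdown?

Returning users: the redesign 10/32 = 31.2%, Treatment 310/809 = 38.3% → Treatment
New users: the redesign 319/510 = 62.5%, Treatment 21/30 = 70.0% → Treatment
Overall: the redesign 329/542 = 60.7%, Treatment 331/839 = 39.5% → the redesign
Treatment wins each user group but the redesign wins overall — the comparison reverses. Treatment's views skew toward returning users, which has a lower base rate.

Yes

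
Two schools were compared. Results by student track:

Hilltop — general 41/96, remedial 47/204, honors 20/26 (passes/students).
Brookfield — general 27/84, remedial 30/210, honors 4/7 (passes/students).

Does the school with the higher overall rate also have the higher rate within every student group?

General: Hilltop 41/96 = 42.7%, Brookfield 27/84 = 32.1% → Hilltop
Remedial: Hilltop 47/204 = 23.0%, Brookfield 30/210 = 14.3% → Hilltop
Honors: Hilltop 20/26 = 76.9%, Brookfield 4/7 = 57.1% → Hilltop
Overall: Hilltop 108/326 = 33.1%, Brookfield 61/301 = 20.3% → Hilltop
Hilltop wins overall and in every student group — no reversal.

Yes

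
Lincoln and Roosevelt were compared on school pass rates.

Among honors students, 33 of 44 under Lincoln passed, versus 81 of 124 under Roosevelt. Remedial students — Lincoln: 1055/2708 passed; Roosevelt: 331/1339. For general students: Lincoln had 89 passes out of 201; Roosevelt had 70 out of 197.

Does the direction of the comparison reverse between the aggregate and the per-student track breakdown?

No

Honors: Lincoln 33/44 = 75.0%, Roosevelt 81/124 = 65.3% → Lincoln
Remedial: Lincoln 1055/2708 = 39.0%, Roosevelt 331/1339 = 24.7% → Lincoln
General: Lincoln 89/201 = 44.3%, Roosevelt 70/197 = 35.5% → Lincoln
Overall: Lincoln 1177/2953 = 39.9%, Roosevelt 482/1660 = 29.0% → Lincoln
Lincoln wins overall and in every student group — no reversal.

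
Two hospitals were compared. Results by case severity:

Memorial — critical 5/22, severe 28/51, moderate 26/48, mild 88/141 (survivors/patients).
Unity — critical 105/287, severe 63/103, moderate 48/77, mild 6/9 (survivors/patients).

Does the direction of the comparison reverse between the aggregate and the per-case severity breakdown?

Critical: Memorial 5/22 = 22.7%, Unity 105/287 = 36.6% → Unity
Severe: Memorial 28/51 = 54.9%, Unity 63/103 = 61.2% → Unity
Moderate: Memorial 26/48 = 54.2%, Unity 48/77 = 62.3% → Unity
Mild: Memorial 88/141 = 62.4%, Unity 6/9 = 66.7% → Unity
Overall: Memorial 147/262 = 56.1%, Unity 222/476 = 46.6% → Memorial
Unity wins each case group but Memorial wins overall — the comparison reverses. Unity's patients skew toward critical, which has a lower base rate.

Yes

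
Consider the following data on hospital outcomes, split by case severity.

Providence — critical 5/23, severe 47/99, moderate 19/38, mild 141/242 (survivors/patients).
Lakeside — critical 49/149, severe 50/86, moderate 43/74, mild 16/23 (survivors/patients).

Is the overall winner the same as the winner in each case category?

Critical: Providence 5/23 = 21.7%, Lakeside 49/149 = 32.9% → Lakeside
Severe: Providence 47/99 = 47.5%, Lakeside 50/86 = 58.1% → Lakeside
Moderate: Providence 19/38 = 50.0%, Lakeside 43/74 = 58.1% → Lakeside
Mild: Providence 141/242 = 58.3%, Lakeside 16/23 = 69.6% → Lakeside
Overall: Providence 212/402 = 52.7%, Lakeside 158/332 = 47.6% → Providence
Lakeside wins each case group but Providence wins overall — the comparison reverses. Lakeside's patients skew toward critical, which has a lower base rate.

No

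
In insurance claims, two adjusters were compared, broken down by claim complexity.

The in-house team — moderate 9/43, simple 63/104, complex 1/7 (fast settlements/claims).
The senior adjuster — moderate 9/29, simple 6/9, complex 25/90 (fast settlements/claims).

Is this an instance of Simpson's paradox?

Moderate: the in-house team 9/43 = 20.9%, the senior adjuster 9/29 = 31.0% → the senior adjuster
Simple: the in-house team 63/104 = 60.6%, the senior adjuster 6/9 = 66.7% → the senior adjuster
Complex: the in-house team 1/7 = 14.3%, the senior adjuster 25/90 = 27.8% → the senior adjuster
Overall: the in-house team 73/154 = 47.4%, the senior adjuster 40/128 = 31.2% → the in-house team
The senior adjuster wins each claim group but the in-house team wins overall — the comparison reverses. The senior adjuster's claims skew toward complex, which has a lower base rate.

Yes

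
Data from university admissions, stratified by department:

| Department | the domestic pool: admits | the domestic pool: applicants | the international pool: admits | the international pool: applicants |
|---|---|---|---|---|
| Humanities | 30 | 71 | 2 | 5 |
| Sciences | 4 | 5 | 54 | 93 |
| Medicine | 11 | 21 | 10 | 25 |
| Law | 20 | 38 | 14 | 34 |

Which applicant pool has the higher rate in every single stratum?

Humanities: the domestic pool 30/71 = 42.3%, the international pool 2/5 = 40.0% → the domestic pool
Sciences: the domestic pool 4/5 = 80.0%, the international pool 54/93 = 58.1% → the domestic pool
Medicine: the domestic pool 11/21 = 52.4%, the international pool 10/25 = 40.0% → the domestic pool
Law: the domestic pool 20/38 = 52.6%, the international pool 14/34 = 41.2% → the domestic pool
The domestic pool has the higher rate in all 4 groups.

the domestic pool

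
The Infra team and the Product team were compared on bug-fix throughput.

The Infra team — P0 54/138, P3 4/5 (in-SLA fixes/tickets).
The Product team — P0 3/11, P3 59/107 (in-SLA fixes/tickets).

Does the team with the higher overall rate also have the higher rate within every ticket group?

No

P0: the Infra team 54/138 = 39.1%, the Product team 3/11 = 27.3% → the Infra team
P3: the Infra team 4/5 = 80.0%, the Product team 59/107 = 55.1% → the Infra team
Overall: the Infra team 58/143 = 40.6%, the Product team 62/118 = 52.5% → the Product team
The Infra team wins each ticket group but the Product team wins overall — the comparison reverses. The Infra team's tickets skew toward P0, which has a lower base rate.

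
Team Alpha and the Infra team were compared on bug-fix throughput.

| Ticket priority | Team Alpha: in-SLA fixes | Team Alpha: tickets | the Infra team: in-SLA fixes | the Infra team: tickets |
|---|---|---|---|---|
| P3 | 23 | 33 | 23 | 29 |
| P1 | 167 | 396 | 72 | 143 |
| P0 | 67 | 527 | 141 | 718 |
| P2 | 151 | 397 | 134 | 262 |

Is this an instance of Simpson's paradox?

P3: Team Alpha 23/33 = 69.7%, the Infra team 23/29 = 79.3% → the Infra team
P1: Team Alpha 167/396 = 42.2%, the Infra team 72/143 = 50.3% → the Infra team
P0: Team Alpha 67/527 = 12.7%, the Infra team 141/718 = 19.6% → the Infra team
P2: Team Alpha 151/397 = 38.0%, the Infra team 134/262 = 51.1% → the Infra team
Overall: Team Alpha 408/1353 = 30.2%, the Infra team 370/1152 = 32.1% → the Infra team
The Infra team wins overall and in every ticket group — no reversal.

No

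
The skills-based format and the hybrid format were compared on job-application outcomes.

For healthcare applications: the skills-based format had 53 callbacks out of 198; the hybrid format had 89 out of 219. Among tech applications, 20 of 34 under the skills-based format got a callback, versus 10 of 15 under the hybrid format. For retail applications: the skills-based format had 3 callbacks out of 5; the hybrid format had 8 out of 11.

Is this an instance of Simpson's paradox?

Healthcare: the skills-based format 53/198 = 26.8%, the hybrid format 89/219 = 40.6% → the hybrid format
Tech: the skills-based format 20/34 = 58.8%, the hybrid format 10/15 = 66.7% → the hybrid format
Retail: the skills-based format 3/5 = 60.0%, the hybrid format 8/11 = 72.7% → the hybrid format
Overall: the skills-based format 76/237 = 32.1%, the hybrid format 107/245 = 43.7% → the hybrid format
The hybrid format wins overall and in every industry group — no reversal.

No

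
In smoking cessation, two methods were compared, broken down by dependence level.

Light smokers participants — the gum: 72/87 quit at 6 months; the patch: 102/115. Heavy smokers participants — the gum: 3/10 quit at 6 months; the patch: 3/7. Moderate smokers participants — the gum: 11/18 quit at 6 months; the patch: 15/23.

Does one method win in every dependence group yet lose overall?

Light smokers: the gum 72/87 = 82.8%, the patch 102/115 = 88.7% → the patch
Heavy smokers: the gum 3/10 = 30.0%, the patch 3/7 = 42.9% → the patch
Moderate smokers: the gum 11/18 = 61.1%, the patch 15/23 = 65.2% → the patch
Overall: the gum 86/115 = 74.8%, the patch 120/145 = 82.8% → the patch
The patch wins overall and in every dependence group — no reversal.

No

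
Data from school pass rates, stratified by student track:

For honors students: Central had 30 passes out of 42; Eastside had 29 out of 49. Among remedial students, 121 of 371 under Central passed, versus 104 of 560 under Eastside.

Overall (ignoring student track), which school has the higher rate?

Central

Honors: Central 30/42 = 71.4%, Eastside 29/49 = 59.2% → Central
Remedial: Central 121/371 = 32.6%, Eastside 104/560 = 18.6% → Central
Overall: Central 151/413 = 36.6%, Eastside 133/609 = 21.8% → Central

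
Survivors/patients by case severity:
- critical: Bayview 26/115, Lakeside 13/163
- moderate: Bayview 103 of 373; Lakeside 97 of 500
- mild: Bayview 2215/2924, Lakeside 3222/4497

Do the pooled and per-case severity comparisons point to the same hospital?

Yes

Critical: Bayview 26/115 = 22.6%, Lakeside 13/163 = 8.0% → Bayview
Moderate: Bayview 103/373 = 27.6%, Lakeside 97/500 = 19.4% → Bayview
Mild: Bayview 2215/2924 = 75.8%, Lakeside 3222/4497 = 71.6% → Bayview
Overall: Bayview 2344/3412 = 68.7%, Lakeside 3332/5160 = 64.6% → Bayview
Bayview wins overall and in every case group — no reversal.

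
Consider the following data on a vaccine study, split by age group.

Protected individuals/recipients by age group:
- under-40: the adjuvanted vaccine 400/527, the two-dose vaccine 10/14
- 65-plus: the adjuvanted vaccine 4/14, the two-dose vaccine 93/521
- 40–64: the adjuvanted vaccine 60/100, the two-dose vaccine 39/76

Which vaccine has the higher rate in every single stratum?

Under-40: the adjuvanted vaccine 400/527 = 75.9%, the two-dose vaccine 10/14 = 71.4% → the adjuvanted vaccine
65-plus: the adjuvanted vaccine 4/14 = 28.6%, the two-dose vaccine 93/521 = 17.9% → the adjuvanted vaccine
40–64: the adjuvanted vaccine 60/100 = 60.0%, the two-dose vaccine 39/76 = 51.3% → the adjuvanted vaccine
The adjuvanted vaccine has the higher rate in all 3 groups.

the adjuvanted vaccine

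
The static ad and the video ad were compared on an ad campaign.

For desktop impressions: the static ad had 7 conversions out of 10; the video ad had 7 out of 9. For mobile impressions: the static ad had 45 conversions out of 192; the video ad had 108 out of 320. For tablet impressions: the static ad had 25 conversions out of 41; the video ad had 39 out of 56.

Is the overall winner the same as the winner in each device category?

Desktop: the static ad 7/10 = 70.0%, the video ad 7/9 = 77.8% → the video ad
Mobile: the static ad 45/192 = 23.4%, the video ad 108/320 = 33.8% → the video ad
Tablet: the static ad 25/41 = 61.0%, the video ad 39/56 = 69.6% → the video ad
Overall: the static ad 77/243 = 31.7%, the video ad 154/385 = 40.0% → the video ad
The video ad wins overall and in every device group — no reversal.

Yes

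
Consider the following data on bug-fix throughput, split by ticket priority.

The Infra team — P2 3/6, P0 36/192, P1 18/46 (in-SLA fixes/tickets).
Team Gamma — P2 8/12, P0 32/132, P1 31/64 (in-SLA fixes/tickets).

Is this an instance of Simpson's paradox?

No

P2: the Infra team 3/6 = 50.0%, Team Gamma 8/12 = 66.7% → Team Gamma
P0: the Infra team 36/192 = 18.8%, Team Gamma 32/132 = 24.2% → Team Gamma
P1: the Infra team 18/46 = 39.1%, Team Gamma 31/64 = 48.4% → Team Gamma
Overall: the Infra team 57/244 = 23.4%, Team Gamma 71/208 = 34.1% → Team Gamma
Team Gamma wins overall and in every ticket group — no reversal.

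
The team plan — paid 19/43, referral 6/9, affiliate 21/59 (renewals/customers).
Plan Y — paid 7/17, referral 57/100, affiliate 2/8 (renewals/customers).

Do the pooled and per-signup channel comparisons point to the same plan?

Paid: the team plan 19/43 = 44.2%, Plan Y 7/17 = 41.2% → the team plan
Referral: the team plan 6/9 = 66.7%, Plan Y 57/100 = 57.0% → the team plan
Affiliate: the team plan 21/59 = 35.6%, Plan Y 2/8 = 25.0% → the team plan
Overall: the team plan 46/111 = 41.4%, Plan Y 66/125 = 52.8% → Plan Y
The team plan wins each signup group but Plan Y wins overall — the comparison reverses. The team plan's customers skew toward affiliate, which has a lower base rate.

No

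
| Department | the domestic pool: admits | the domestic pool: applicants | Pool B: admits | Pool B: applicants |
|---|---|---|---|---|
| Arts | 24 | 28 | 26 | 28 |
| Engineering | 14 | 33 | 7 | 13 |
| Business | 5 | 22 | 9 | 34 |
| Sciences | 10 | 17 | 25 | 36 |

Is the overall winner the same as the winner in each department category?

Yes

Arts: the domestic pool 24/28 = 85.7%, Pool B 26/28 = 92.9% → Pool B
Engineering: the domestic pool 14/33 = 42.4%, Pool B 7/13 = 53.8% → Pool B
Business: the domestic pool 5/22 = 22.7%, Pool B 9/34 = 26.5% → Pool B
Sciences: the domestic pool 10/17 = 58.8%, Pool B 25/36 = 69.4% → Pool B
Overall: the domestic pool 53/100 = 53.0%, Pool B 67/111 = 60.4% → Pool B
Pool B wins overall and in every department group — no reversal.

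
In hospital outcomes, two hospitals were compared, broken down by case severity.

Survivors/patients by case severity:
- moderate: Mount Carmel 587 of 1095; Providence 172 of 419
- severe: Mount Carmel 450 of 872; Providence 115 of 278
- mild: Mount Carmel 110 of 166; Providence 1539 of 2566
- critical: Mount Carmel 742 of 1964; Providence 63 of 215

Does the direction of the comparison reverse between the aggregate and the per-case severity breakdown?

Yes

Moderate: Mount Carmel 587/1095 = 53.6%, Providence 172/419 = 41.1% → Mount Carmel
Severe: Mount Carmel 450/872 = 51.6%, Providence 115/278 = 41.4% → Mount Carmel
Mild: Mount Carmel 110/166 = 66.3%, Providence 1539/2566 = 60.0% → Mount Carmel
Critical: Mount Carmel 742/1964 = 37.8%, Providence 63/215 = 29.3% → Mount Carmel
Overall: Mount Carmel 1889/4097 = 46.1%, Providence 1889/3478 = 54.3% → Providence
Mount Carmel wins each case group but Providence wins overall — the comparison reverses. Mount Carmel's patients skew toward critical, which has a lower base rate.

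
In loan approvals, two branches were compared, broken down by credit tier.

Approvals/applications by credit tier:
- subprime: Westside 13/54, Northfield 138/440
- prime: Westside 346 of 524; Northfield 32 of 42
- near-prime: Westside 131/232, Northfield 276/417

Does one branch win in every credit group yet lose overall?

Yes

Subprime: Westside 13/54 = 24.1%, Northfield 138/440 = 31.4% → Northfield
Prime: Westside 346/524 = 66.0%, Northfield 32/42 = 76.2% → Northfield
Near-prime: Westside 131/232 = 56.5%, Northfield 276/417 = 66.2% → Northfield
Overall: Westside 490/810 = 60.5%, Northfield 446/899 = 49.6% → Westside
Northfield wins each credit group but Westside wins overall — the comparison reverses. Northfield's applications skew toward subprime, which has a lower base rate.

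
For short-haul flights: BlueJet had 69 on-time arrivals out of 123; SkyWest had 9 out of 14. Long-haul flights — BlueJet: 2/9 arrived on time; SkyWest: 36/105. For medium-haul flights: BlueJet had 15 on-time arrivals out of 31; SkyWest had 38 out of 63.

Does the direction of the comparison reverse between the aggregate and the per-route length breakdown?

Yes

Short-haul: BlueJet 69/123 = 56.1%, SkyWest 9/14 = 64.3% → SkyWest
Long-haul: BlueJet 2/9 = 22.2%, SkyWest 36/105 = 34.3% → SkyWest
Medium-haul: BlueJet 15/31 = 48.4%, SkyWest 38/63 = 60.3% → SkyWest
Overall: BlueJet 86/163 = 52.8%, SkyWest 83/182 = 45.6% → BlueJet
SkyWest wins each route group but BlueJet wins overall — the comparison reverses. SkyWest's flights skew toward long-haul, which has a lower base rate.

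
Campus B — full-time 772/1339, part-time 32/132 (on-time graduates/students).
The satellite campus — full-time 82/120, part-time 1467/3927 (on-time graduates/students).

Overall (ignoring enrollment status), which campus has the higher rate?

Campus B

Full-time: Campus B 772/1339 = 57.7%, the satellite campus 82/120 = 68.3% → the satellite campus
Part-time: Campus B 32/132 = 24.2%, the satellite campus 1467/3927 = 37.4% → the satellite campus
Overall: Campus B 804/1471 = 54.7%, the satellite campus 1549/4047 = 38.3% → Campus B
(The satellite campus wins every enrollment group but Campus B wins overall — the satellite campus's students skew toward the low-rate part-time group.)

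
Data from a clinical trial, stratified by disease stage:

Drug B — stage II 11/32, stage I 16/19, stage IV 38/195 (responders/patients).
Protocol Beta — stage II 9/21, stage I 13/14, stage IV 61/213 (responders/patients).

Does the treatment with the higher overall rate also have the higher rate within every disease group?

Yes

Stage II: Drug B 11/32 = 34.4%, Protocol Beta 9/21 = 42.9% → Protocol Beta
Stage I: Drug B 16/19 = 84.2%, Protocol Beta 13/14 = 92.9% → Protocol Beta
Stage IV: Drug B 38/195 = 19.5%, Protocol Beta 61/213 = 28.6% → Protocol Beta
Overall: Drug B 65/246 = 26.4%, Protocol Beta 83/248 = 33.5% → Protocol Beta
Protocol Beta wins overall and in every disease group — no reversal.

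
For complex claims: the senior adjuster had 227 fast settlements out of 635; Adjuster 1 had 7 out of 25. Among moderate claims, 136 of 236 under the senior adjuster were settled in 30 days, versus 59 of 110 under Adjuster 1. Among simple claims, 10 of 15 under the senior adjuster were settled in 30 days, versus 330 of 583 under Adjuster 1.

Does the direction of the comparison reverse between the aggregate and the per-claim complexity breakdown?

Complex: the senior adjuster 227/635 = 35.7%, Adjuster 1 7/25 = 28.0% → the senior adjuster
Moderate: the senior adjuster 136/236 = 57.6%, Adjuster 1 59/110 = 53.6% → the senior adjuster
Simple: the senior adjuster 10/15 = 66.7%, Adjuster 1 330/583 = 56.6% → the senior adjuster
Overall: the senior adjuster 373/886 = 42.1%, Adjuster 1 396/718 = 55.2% → Adjuster 1
The senior adjuster wins each claim group but Adjuster 1 wins overall — the comparison reverses. The senior adjuster's claims skew toward complex, which has a lower base rate.

Yes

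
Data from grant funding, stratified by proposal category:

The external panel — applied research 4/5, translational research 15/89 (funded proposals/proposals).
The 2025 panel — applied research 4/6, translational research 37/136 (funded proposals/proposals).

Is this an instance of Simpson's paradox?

Applied research: the external panel 4/5 = 80.0%, the 2025 panel 4/6 = 66.7% → the external panel
Translational research: the external panel 15/89 = 16.9%, the 2025 panel 37/136 = 27.2% → the 2025 panel
Overall: the external panel 19/94 = 20.2%, the 2025 panel 41/142 = 28.9% → the 2025 panel
Neither sweeps: the external panel wins 1 of 2 groups, the 2025 panel wins 1. The 2025 panel wins overall but not every group — no Simpson reversal.

No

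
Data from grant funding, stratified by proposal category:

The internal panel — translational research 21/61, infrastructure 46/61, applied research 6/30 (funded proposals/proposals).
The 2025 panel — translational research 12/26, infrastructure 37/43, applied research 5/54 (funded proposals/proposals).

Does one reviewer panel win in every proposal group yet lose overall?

Translational research: the internal panel 21/61 = 34.4%, the 2025 panel 12/26 = 46.2% → the 2025 panel
Infrastructure: the internal panel 46/61 = 75.4%, the 2025 panel 37/43 = 86.0% → the 2025 panel
Applied research: the internal panel 6/30 = 20.0%, the 2025 panel 5/54 = 9.3% → the internal panel
Overall: the internal panel 73/152 = 48.0%, the 2025 panel 54/123 = 43.9% → the internal panel
Neither sweeps: the internal panel wins 1 of 3 groups, the 2025 panel wins 2. The internal panel wins overall but not every group — no Simpson reversal.

No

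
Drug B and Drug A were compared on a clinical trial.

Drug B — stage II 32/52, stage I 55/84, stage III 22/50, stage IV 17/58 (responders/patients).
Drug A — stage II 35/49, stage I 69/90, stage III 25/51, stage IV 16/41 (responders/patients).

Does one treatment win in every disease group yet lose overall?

No

Stage II: Drug B 32/52 = 61.5%, Drug A 35/49 = 71.4% → Drug A
Stage I: Drug B 55/84 = 65.5%, Drug A 69/90 = 76.7% → Drug A
Stage III: Drug B 22/50 = 44.0%, Drug A 25/51 = 49.0% → Drug A
Stage IV: Drug B 17/58 = 29.3%, Drug A 16/41 = 39.0% → Drug A
Overall: Drug B 126/244 = 51.6%, Drug A 145/231 = 62.8% → Drug A
Drug A wins overall and in every disease group — no reversal.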